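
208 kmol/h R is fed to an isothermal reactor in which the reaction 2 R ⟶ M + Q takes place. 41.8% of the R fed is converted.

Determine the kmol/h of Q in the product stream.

R reacted = 0.418 × 208 = 86.94 kmol/h; ν_R = −2, so ξ = 86.94/2 = 43.47 kmol/h.
Outlet amounts (n = n₀ + ν ξ):
  R: 208 − 2(43.47) = 121.1
  M: 0 + 1(43.47) = 43.47
  Q: 0 + 1(43.47) = 43.47

43.5 kmol/h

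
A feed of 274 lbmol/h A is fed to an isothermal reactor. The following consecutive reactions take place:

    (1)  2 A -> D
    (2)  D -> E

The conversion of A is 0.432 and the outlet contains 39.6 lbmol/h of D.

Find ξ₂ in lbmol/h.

ξ₂ = 19.6 lbmol/h

Conversion of A: A consumed = 2ξ₁ = 0.432 × 274 → ξ₁ = 59.18 lbmol/h.
D balance: n_D = 0 + 1ξ₁ − 1ξ₂ = 39.6 → ξ₂ = (1·59.18 − 39.6)/1 = 19.58 lbmol/h.
Outlet amounts (n = n₀ + Σ ν·ξ):
  A: 274 − 2(59.18) = 155.6
  D: 0 + 1(59.18) − 1(19.58) = 39.6
  E: 0 + 1(19.58) = 19.58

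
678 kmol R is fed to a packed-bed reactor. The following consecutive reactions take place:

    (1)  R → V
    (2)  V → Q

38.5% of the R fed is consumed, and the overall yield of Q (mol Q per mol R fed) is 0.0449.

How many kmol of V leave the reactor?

231 kmol

Conversion of R: R consumed = 1ξ₁ = 0.385 × 678 → ξ₁ = 261 kmol.
Yield of Q: 1ξ₂ / 678 = 0.0449 → ξ₂ = 30.44 kmol.
Outlet amounts (n = n₀ + Σ ν·ξ):
  R: 678 − 1(261) = 417
  V: 0 + 1(261) − 1(30.44) = 230.6
  Q: 0 + 1(30.44) = 30.44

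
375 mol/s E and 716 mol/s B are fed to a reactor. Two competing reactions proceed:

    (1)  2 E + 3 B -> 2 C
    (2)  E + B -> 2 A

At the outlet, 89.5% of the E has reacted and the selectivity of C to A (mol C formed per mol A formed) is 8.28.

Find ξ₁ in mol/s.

ξ₁ = 158 mol/s

Conversion of E: E consumed = 0.895 × 375 = 335.6 mol/s = 2ξ₁ + 1ξ₂.
Selectivity: 2ξ₁ / (2ξ₂) = 8.28 → ξ₁ = 8.28 ξ₂.
Substitute: (2·8.28 + 1) ξ₂ = 335.6 → ξ₂ = 19.11 mol/s, ξ₁ = 158.3 mol/s.
Outlet amounts (n = n₀ + Σ ν·ξ):
  E: 375 − 2(158.3) − 1(19.11) = 39.38
  B: 716 − 3(158.3) − 1(19.11) = 222.1
  C: 0 + 2(158.3) = 316.5
  A: 0 + 2(19.11) = 38.23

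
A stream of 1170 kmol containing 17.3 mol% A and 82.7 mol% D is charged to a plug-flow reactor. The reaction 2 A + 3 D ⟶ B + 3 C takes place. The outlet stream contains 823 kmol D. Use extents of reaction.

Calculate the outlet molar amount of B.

For D: n = n₀ − 3ξ → 823 = 967.6 − 3ξ, giving ξ = 48.2 kmol.
Outlet amounts (n = n₀ + ν ξ):
  A: 202.4 − 2(48.2) = 106
  D: 967.6 − 3(48.2) = 823
  B: 0 + 1(48.2) = 48.2
  C: 0 + 3(48.2) = 144.6

48.2 kmol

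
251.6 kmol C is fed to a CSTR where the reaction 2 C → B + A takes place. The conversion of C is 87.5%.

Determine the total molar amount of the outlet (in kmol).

252 kmol

C reacted = 0.875 × 251.6 = 220.2 kmol; ν_C = −2, so ξ = 220.2/2 = 110.1 kmol.
Outlet amounts (n = n₀ + ν ξ):
  C: 251.6 − 2(110.1) = 31.45
  B: 0 + 1(110.1) = 110.1
  A: 0 + 1(110.1) = 110.1
Total out = 31.45 + 110.1 + 110.1 = 251.6 kmol.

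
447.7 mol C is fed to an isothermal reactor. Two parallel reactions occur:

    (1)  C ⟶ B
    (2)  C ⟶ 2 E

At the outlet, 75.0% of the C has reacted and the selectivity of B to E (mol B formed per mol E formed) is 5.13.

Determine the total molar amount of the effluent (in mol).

Conversion of C: C consumed = 0.75 × 447.7 = 335.8 mol = 1ξ₁ + 1ξ₂.
Selectivity: 1ξ₁ / (2ξ₂) = 5.13 → ξ₁ = 10.26 ξ₂.
Substitute: (1·10.26 + 1) ξ₂ = 335.8 → ξ₂ = 29.82 mol, ξ₁ = 306 mol.
Outlet amounts (n = n₀ + Σ ν·ξ):
  C: 447.7 − 1(306) − 1(29.82) = 111.9
  B: 0 + 1(306) = 306
  E: 0 + 2(29.82) = 59.64
Total out = 111.9 + 306 + 59.64 = 477.5 mol.

478 mol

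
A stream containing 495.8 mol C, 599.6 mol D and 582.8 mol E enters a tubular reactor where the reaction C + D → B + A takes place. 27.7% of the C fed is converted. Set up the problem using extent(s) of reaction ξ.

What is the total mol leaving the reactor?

C reacted = 0.277 × 495.8 = 137.3 mol; ν_C = −1, so ξ = 137.3/1 = 137.3 mol.
Outlet amounts (n = n₀ + ν ξ):
  C: 495.8 − 1(137.3) = 358.5
  D: 599.6 − 1(137.3) = 462.3
  B: 0 + 1(137.3) = 137.3
  A: 0 + 1(137.3) = 137.3
  E: 582.8 (inert)
Total out = 358.5 + 462.3 + 137.3 + 137.3 + 582.8 = 1678 mol.

1680 mol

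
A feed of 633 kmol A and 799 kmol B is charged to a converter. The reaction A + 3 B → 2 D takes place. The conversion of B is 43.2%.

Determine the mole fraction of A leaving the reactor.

B reacted = 0.432 × 799 = 345.2 kmol; ν_B = −3, so ξ = 345.2/3 = 115.1 kmol.
Outlet amounts (n = n₀ + ν ξ):
  A: 633 − 1(115.1) = 517.9
  B: 799 − 3(115.1) = 453.8
  D: 0 + 2(115.1) = 230.1
Total out = 1202 kmol; y_A = 517.9 / 1202 = 0.4309.

0.431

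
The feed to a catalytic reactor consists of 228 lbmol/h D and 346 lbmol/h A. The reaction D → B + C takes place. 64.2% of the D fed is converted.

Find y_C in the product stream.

D reacted = 0.642 × 228 = 146.4 lbmol/h; ν_D = −1, so ξ = 146.4/1 = 146.4 lbmol/h.
Outlet amounts (n = n₀ + ν ξ):
  D: 228 − 1(146.4) = 81.62
  B: 0 + 1(146.4) = 146.4
  C: 0 + 1(146.4) = 146.4
  A: 346 (inert)
Total out = 720.4 lbmol/h; y_C = 146.4 / 720.4 = 0.2032.

0.203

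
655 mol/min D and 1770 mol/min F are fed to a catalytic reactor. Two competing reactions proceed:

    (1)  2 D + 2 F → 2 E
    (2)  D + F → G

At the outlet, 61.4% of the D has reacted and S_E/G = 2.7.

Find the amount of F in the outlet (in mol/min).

1370 mol/min

Conversion of D: D consumed = 0.614 × 655 = 402.2 mol/min = 2ξ₁ + 1ξ₂.
Selectivity: 2ξ₁ / (1ξ₂) = 2.7 → ξ₁ = 1.35 ξ₂.
Substitute: (2·1.35 + 1) ξ₂ = 402.2 → ξ₂ = 108.7 mol/min, ξ₁ = 146.7 mol/min.
Outlet amounts (n = n₀ + Σ ν·ξ):
  D: 655 − 2(146.7) − 1(108.7) = 252.8
  F: 1770 − 2(146.7) − 1(108.7) = 1368
  E: 0 + 2(146.7) = 293.5
  G: 0 + 1(108.7) = 108.7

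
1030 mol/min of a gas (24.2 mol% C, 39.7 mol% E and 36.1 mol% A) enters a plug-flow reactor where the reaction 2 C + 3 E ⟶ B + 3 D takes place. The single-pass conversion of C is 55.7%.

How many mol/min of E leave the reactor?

201 mol/min

C reacted = 0.557 × 249.3 = 138.8 mol/min; ν_C = −2, so ξ = 138.8/2 = 69.42 mol/min.
Outlet amounts (n = n₀ + ν ξ):
  C: 249.3 − 2(69.42) = 110.4
  E: 408.9 − 3(69.42) = 200.7
  B: 0 + 1(69.42) = 69.42
  D: 0 + 3(69.42) = 208.3
  A: 371.8 (inert)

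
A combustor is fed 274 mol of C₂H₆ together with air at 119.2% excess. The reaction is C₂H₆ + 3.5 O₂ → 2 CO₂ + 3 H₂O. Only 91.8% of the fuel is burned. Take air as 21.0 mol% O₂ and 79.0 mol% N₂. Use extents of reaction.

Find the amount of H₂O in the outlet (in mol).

Stoichiometric O₂ = 3.5 × 274 = 959 mol; O₂ fed = 959 × 2.192 = 2102 mol.
N₂ fed = 2102 × 79/21 = 7908 mol.
Fuel reacted = 0.918 × 274 → ξ = 251.5 mol.
Outlet (n = n₀ + ν ξ):
  C₂H₆: 274 − 1(251.5) = 22.47
  O₂: 2102 − 3.5(251.5) = 1222
  N₂: 7908 (inert)
  CO₂: 0 + 2(251.5) = 503.1
  H₂O: 0 + 3(251.5) = 754.6

755 mol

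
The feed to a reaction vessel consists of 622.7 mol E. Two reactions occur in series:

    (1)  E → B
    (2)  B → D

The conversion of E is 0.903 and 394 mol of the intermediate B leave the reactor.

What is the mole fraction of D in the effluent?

0.27

Conversion of E: E consumed = 1ξ₁ = 0.903 × 622.7 → ξ₁ = 562.3 mol.
B balance: n_B = 0 + 1ξ₁ − 1ξ₂ = 394 → ξ₂ = (1·562.3 − 394)/1 = 168.3 mol.
Outlet amounts (n = n₀ + Σ ν·ξ):
  E: 622.7 − 1(562.3) = 60.4
  B: 0 + 1(562.3) − 1(168.3) = 394
  D: 0 + 1(168.3) = 168.3
Total out = 622.7 mol; y_D = 168.3 / 622.7 = 0.2703.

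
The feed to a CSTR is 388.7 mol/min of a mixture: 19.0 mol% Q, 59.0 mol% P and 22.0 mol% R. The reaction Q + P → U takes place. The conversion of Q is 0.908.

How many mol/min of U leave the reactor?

67.1 mol/min

Q reacted = 0.908 × 73.85 = 67.06 mol/min; ν_Q = −1, so ξ = 67.06/1 = 67.06 mol/min.
Outlet amounts (n = n₀ + ν ξ):
  Q: 73.85 − 1(67.06) = 6.794
  P: 229.3 − 1(67.06) = 162.3
  U: 0 + 1(67.06) = 67.06
  R: 85.51 (inert)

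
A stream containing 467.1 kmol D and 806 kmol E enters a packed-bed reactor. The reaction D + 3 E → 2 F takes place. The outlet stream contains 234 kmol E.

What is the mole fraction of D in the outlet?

For E: n = n₀ − 3ξ → 234 = 806 − 3ξ, giving ξ = 190.7 kmol.
Outlet amounts (n = n₀ + ν ξ):
  D: 467.1 − 1(190.7) = 276.4
  E: 806 − 3(190.7) = 234
  F: 0 + 2(190.7) = 381.3
Total out = 891.8 kmol; y_D = 276.4 / 891.8 = 0.31.

0.31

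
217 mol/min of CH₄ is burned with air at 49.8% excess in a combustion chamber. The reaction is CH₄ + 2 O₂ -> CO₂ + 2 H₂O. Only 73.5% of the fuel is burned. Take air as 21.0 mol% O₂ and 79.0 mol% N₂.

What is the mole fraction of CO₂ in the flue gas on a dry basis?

0.0533

Stoichiometric O₂ = 2 × 217 = 434 mol/min; O₂ fed = 434 × 1.498 = 650.1 mol/min.
N₂ fed = 650.1 × 79/21 = 2446 mol/min.
Fuel reacted = 0.735 × 217 → ξ = 159.5 mol/min.
Outlet (n = n₀ + ν ξ):
  CH₄: 217 − 1(159.5) = 57.5
  O₂: 650.1 − 2(159.5) = 331.1
  N₂: 2446 (inert)
  CO₂: 0 + 1(159.5) = 159.5
  H₂O: 0 + 2(159.5) = 319
Dry total = 2994 mol/min; y_CO₂ (dry) = 159.5 / 2994 = 0.05327.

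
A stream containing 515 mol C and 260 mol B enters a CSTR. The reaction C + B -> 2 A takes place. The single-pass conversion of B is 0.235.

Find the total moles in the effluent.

775 mol

B reacted = 0.235 × 260 = 61.1 mol; ν_B = −1, so ξ = 61.1/1 = 61.1 mol.
Outlet amounts (n = n₀ + ν ξ):
  C: 515 − 1(61.1) = 453.9
  B: 260 − 1(61.1) = 198.9
  A: 0 + 2(61.1) = 122.2
Total out = 453.9 + 198.9 + 122.2 = 775 mol.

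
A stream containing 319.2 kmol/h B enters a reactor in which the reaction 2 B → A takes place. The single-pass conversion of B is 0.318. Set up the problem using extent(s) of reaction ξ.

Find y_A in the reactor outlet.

0.189

B reacted = 0.318 × 319.2 = 101.5 kmol/h; ν_B = −2, so ξ = 101.5/2 = 50.75 kmol/h.
Outlet amounts (n = n₀ + ν ξ):
  B: 319.2 − 2(50.75) = 217.7
  A: 0 + 1(50.75) = 50.75
Total out = 268.4 kmol/h; y_A = 50.75 / 268.4 = 0.1891.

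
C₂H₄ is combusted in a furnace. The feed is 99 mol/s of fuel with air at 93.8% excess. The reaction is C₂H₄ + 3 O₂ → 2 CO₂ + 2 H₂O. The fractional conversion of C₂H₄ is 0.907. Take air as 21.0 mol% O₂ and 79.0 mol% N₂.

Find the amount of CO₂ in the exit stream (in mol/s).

Stoichiometric O₂ = 3 × 99 = 297 mol/s; O₂ fed = 297 × 1.938 = 575.6 mol/s.
N₂ fed = 575.6 × 79/21 = 2165 mol/s.
Fuel reacted = 0.907 × 99 → ξ = 89.79 mol/s.
Outlet (n = n₀ + ν ξ):
  C₂H₄: 99 − 1(89.79) = 9.207
  O₂: 575.6 − 3(89.79) = 306.2
  N₂: 2165 (inert)
  CO₂: 0 + 2(89.79) = 179.6
  H₂O: 0 + 2(89.79) = 179.6

180 mol/s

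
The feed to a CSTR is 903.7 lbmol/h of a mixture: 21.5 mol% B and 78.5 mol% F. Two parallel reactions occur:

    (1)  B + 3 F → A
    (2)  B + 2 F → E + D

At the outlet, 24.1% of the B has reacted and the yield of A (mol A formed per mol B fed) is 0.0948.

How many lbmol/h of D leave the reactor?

28.4 lbmol/h

Yield of A: 1ξ₁ / 194.3 = 0.0948 → ξ₁ = 18.42 lbmol/h.
Conversion of B: 1ξ₁ + 1ξ₂ = 0.241 × 194.3 = 46.83 → ξ₂ = 28.41 lbmol/h.
Outlet amounts (n = n₀ + Σ ν·ξ):
  B: 194.3 − 1(18.42) − 1(28.41) = 147.5
  F: 709.4 − 3(18.42) − 2(28.41) = 597.3
  A: 0 + 1(18.42) = 18.42
  E: 0 + 1(28.41) = 28.41
  D: 0 + 1(28.41) = 28.41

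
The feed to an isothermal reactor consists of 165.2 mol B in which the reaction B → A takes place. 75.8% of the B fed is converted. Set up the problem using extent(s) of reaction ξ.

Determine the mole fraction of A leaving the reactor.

B reacted = 0.758 × 165.2 = 125.2 mol; ν_B = −1, so ξ = 125.2/1 = 125.2 mol.
Outlet amounts (n = n₀ + ν ξ):
  B: 165.2 − 1(125.2) = 39.98
  A: 0 + 1(125.2) = 125.2
Total out = 165.2 mol; y_A = 125.2 / 165.2 = 0.758.

0.758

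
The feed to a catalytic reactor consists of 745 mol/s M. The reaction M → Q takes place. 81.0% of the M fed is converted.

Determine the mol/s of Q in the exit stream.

603 mol/s

M reacted = 0.81 × 745 = 603.5 mol/s; ν_M = −1, so ξ = 603.5/1 = 603.5 mol/s.
Outlet amounts (n = n₀ + ν ξ):
  M: 745 − 1(603.5) = 141.5
  Q: 0 + 1(603.5) = 603.5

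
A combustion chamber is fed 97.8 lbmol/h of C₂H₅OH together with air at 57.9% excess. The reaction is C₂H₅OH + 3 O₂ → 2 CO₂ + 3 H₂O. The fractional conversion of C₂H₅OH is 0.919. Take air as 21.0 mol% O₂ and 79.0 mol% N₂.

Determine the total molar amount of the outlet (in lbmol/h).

2390 lbmol/h

Stoichiometric O₂ = 3 × 97.8 = 293.4 lbmol/h; O₂ fed = 293.4 × 1.579 = 463.3 lbmol/h.
N₂ fed = 463.3 × 79/21 = 1743 lbmol/h.
Fuel reacted = 0.919 × 97.8 → ξ = 89.88 lbmol/h.
Outlet (n = n₀ + ν ξ):
  C₂H₅OH: 97.8 − 1(89.88) = 7.922
  O₂: 463.3 − 3(89.88) = 193.6
  N₂: 1743 (inert)
  CO₂: 0 + 2(89.88) = 179.8
  H₂O: 0 + 3(89.88) = 269.6
Total out = 7.922 + 193.6 + 1743 + 179.8 + 269.6 = 2394 lbmol/h.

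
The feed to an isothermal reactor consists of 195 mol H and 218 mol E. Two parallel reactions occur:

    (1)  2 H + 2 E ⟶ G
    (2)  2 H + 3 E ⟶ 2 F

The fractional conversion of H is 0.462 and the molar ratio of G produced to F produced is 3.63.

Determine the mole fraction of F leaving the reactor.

0.0393

Conversion of H: H consumed = 0.462 × 195 = 90.09 mol = 2ξ₁ + 2ξ₂.
Selectivity: 1ξ₁ / (2ξ₂) = 3.63 → ξ₁ = 7.26 ξ₂.
Substitute: (2·7.26 + 2) ξ₂ = 90.09 → ξ₂ = 5.453 mol, ξ₁ = 39.59 mol.
Outlet amounts (n = n₀ + Σ ν·ξ):
  H: 195 − 2(39.59) − 2(5.453) = 104.9
  E: 218 − 2(39.59) − 3(5.453) = 122.5
  G: 0 + 1(39.59) = 39.59
  F: 0 + 2(5.453) = 10.91
Total out = 277.9 mol; y_F = 10.91 / 277.9 = 0.03925.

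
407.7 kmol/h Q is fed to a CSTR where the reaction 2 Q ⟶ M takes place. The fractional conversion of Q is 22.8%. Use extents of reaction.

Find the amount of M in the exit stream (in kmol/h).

46.5 kmol/h

Q reacted = 0.228 × 407.7 = 92.96 kmol/h; ν_Q = −2, so ξ = 92.96/2 = 46.48 kmol/h.
Outlet amounts (n = n₀ + ν ξ):
  Q: 407.7 − 2(46.48) = 314.7
  M: 0 + 1(46.48) = 46.48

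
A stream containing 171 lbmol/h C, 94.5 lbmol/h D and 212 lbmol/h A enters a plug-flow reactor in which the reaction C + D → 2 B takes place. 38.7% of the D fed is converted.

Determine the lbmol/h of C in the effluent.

134 lbmol/h

D reacted = 0.387 × 94.5 = 36.57 lbmol/h; ν_D = −1, so ξ = 36.57/1 = 36.57 lbmol/h.
Outlet amounts (n = n₀ + ν ξ):
  C: 171 − 1(36.57) = 134.4
  D: 94.5 − 1(36.57) = 57.93
  B: 0 + 2(36.57) = 73.14
  A: 212 (inert)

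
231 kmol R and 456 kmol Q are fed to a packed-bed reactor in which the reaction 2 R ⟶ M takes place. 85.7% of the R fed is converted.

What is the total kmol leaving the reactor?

588 kmol

R reacted = 0.857 × 231 = 198 kmol; ν_R = −2, so ξ = 198/2 = 98.98 kmol.
Outlet amounts (n = n₀ + ν ξ):
  R: 231 − 2(98.98) = 33.03
  M: 0 + 1(98.98) = 98.98
  Q: 456 (inert)
Total out = 33.03 + 98.98 + 456 = 588 kmol.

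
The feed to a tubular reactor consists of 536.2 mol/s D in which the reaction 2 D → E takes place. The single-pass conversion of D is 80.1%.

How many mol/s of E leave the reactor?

D reacted = 0.801 × 536.2 = 429.5 mol/s; ν_D = −2, so ξ = 429.5/2 = 214.7 mol/s.
Outlet amounts (n = n₀ + ν ξ):
  D: 536.2 − 2(214.7) = 106.7
  E: 0 + 1(214.7) = 214.7

215 mol/s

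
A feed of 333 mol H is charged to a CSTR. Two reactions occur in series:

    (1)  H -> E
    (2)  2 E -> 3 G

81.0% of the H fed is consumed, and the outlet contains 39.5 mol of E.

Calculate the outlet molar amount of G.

345 mol

Conversion of H: H consumed = 1ξ₁ = 0.81 × 333 → ξ₁ = 269.7 mol.
E balance: n_E = 0 + 1ξ₁ − 2ξ₂ = 39.5 → ξ₂ = (1·269.7 − 39.5)/2 = 115.1 mol.
Outlet amounts (n = n₀ + Σ ν·ξ):
  H: 333 − 1(269.7) = 63.27
  E: 0 + 1(269.7) − 2(115.1) = 39.5
  G: 0 + 3(115.1) = 345.3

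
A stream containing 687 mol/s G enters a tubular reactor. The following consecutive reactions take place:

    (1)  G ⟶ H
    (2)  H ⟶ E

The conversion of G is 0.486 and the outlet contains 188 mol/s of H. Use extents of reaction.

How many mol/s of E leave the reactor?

Conversion of G: G consumed = 1ξ₁ = 0.486 × 687 → ξ₁ = 333.9 mol/s.
H balance: n_H = 0 + 1ξ₁ − 1ξ₂ = 188 → ξ₂ = (1·333.9 − 188)/1 = 145.9 mol/s.
Outlet amounts (n = n₀ + Σ ν·ξ):
  G: 687 − 1(333.9) = 353.1
  H: 0 + 1(333.9) − 1(145.9) = 188
  E: 0 + 1(145.9) = 145.9

146 mol/s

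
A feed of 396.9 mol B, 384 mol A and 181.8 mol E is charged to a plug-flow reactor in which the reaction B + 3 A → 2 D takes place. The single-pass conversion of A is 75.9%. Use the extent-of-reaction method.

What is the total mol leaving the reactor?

A reacted = 0.759 × 384 = 291.5 mol; ν_A = −3, so ξ = 291.5/3 = 97.15 mol.
Outlet amounts (n = n₀ + ν ξ):
  B: 396.9 − 1(97.15) = 299.7
  A: 384 − 3(97.15) = 92.54
  D: 0 + 2(97.15) = 194.3
  E: 181.8 (inert)
Total out = 299.7 + 92.54 + 194.3 + 181.8 = 768.4 mol.

768 mol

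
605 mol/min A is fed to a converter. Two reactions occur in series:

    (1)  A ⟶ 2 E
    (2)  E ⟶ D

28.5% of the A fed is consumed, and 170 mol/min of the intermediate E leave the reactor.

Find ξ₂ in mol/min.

ξ₂ = 175 mol/min

Conversion of A: A consumed = 1ξ₁ = 0.285 × 605 → ξ₁ = 172.4 mol/min.
E balance: n_E = 0 + 2ξ₁ − 1ξ₂ = 170 → ξ₂ = (2·172.4 − 170)/1 = 174.8 mol/min.
Outlet amounts (n = n₀ + Σ ν·ξ):
  A: 605 − 1(172.4) = 432.6
  E: 0 + 2(172.4) − 1(174.8) = 170
  D: 0 + 1(174.8) = 174.8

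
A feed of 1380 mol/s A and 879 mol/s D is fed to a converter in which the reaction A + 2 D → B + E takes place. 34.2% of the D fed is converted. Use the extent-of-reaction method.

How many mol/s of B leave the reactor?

150 mol/s

D reacted = 0.342 × 879 = 300.6 mol/s; ν_D = −2, so ξ = 300.6/2 = 150.3 mol/s.
Outlet amounts (n = n₀ + ν ξ):
  A: 1380 − 1(150.3) = 1230
  D: 879 − 2(150.3) = 578.4
  B: 0 + 1(150.3) = 150.3
  E: 0 + 1(150.3) = 150.3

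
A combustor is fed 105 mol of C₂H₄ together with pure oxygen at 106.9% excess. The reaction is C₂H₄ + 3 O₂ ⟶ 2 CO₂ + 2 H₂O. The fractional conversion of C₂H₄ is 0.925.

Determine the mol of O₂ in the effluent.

360 mol

Stoichiometric O₂ = 3 × 105 = 315 mol; O₂ fed = 315 × 2.069 = 651.7 mol.
Fuel reacted = 0.925 × 105 → ξ = 97.12 mol.
Outlet (n = n₀ + ν ξ):
  C₂H₄: 105 − 1(97.12) = 7.875
  O₂: 651.7 − 3(97.12) = 360.4
  CO₂: 0 + 2(97.12) = 194.2
  H₂O: 0 + 2(97.12) = 194.2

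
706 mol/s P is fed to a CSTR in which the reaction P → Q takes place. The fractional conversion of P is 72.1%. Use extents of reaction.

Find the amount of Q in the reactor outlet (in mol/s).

P reacted = 0.721 × 706 = 509 mol/s; ν_P = −1, so ξ = 509/1 = 509 mol/s.
Outlet amounts (n = n₀ + ν ξ):
  P: 706 − 1(509) = 197
  Q: 0 + 1(509) = 509

509 mol/s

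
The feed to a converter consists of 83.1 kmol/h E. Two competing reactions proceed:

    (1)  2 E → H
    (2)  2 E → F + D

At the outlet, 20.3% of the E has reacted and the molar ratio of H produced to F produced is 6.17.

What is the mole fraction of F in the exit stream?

0.0155

Conversion of E: E consumed = 0.203 × 83.1 = 16.87 kmol/h = 2ξ₁ + 2ξ₂.
Selectivity: 1ξ₁ / (1ξ₂) = 6.17 → ξ₁ = 6.17 ξ₂.
Substitute: (2·6.17 + 2) ξ₂ = 16.87 → ξ₂ = 1.176 kmol/h, ξ₁ = 7.258 kmol/h.
Outlet amounts (n = n₀ + Σ ν·ξ):
  E: 83.1 − 2(7.258) − 2(1.176) = 66.23
  H: 0 + 1(7.258) = 7.258
  F: 0 + 1(1.176) = 1.176
  D: 0 + 1(1.176) = 1.176
Total out = 75.84 kmol/h; y_F = 1.176 / 75.84 = 0.01551.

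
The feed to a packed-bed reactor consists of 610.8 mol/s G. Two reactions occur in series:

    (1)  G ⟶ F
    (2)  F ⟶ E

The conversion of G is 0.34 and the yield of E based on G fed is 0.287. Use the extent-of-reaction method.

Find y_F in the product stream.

Conversion of G: G consumed = 1ξ₁ = 0.34 × 610.8 → ξ₁ = 207.7 mol/s.
Yield of E: 1ξ₂ / 610.8 = 0.287 → ξ₂ = 175.3 mol/s.
Outlet amounts (n = n₀ + Σ ν·ξ):
  G: 610.8 − 1(207.7) = 403.1
  F: 0 + 1(207.7) − 1(175.3) = 32.37
  E: 0 + 1(175.3) = 175.3
Total out = 610.8 mol/s; y_F = 32.37 / 610.8 = 0.053.

0.053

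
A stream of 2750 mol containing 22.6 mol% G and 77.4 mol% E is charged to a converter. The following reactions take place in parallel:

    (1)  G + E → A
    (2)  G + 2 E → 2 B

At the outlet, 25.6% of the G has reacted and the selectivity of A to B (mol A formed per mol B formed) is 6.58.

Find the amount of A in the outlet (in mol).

Conversion of G: G consumed = 0.256 × 621.5 = 159.1 mol = 1ξ₁ + 1ξ₂.
Selectivity: 1ξ₁ / (2ξ₂) = 6.58 → ξ₁ = 13.16 ξ₂.
Substitute: (1·13.16 + 1) ξ₂ = 159.1 → ξ₂ = 11.24 mol, ξ₁ = 147.9 mol.
Outlet amounts (n = n₀ + Σ ν·ξ):
  G: 621.5 − 1(147.9) − 1(11.24) = 462.4
  E: 2129 − 1(147.9) − 2(11.24) = 1958
  A: 0 + 1(147.9) = 147.9
  B: 0 + 2(11.24) = 22.47

148 mol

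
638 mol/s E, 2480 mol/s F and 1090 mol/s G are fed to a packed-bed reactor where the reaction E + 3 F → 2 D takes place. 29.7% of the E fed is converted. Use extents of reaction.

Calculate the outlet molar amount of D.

379 mol/s

E reacted = 0.297 × 638 = 189.5 mol/s; ν_E = −1, so ξ = 189.5/1 = 189.5 mol/s.
Outlet amounts (n = n₀ + ν ξ):
  E: 638 − 1(189.5) = 448.5
  F: 2480 − 3(189.5) = 1912
  D: 0 + 2(189.5) = 379
  G: 1090 (inert)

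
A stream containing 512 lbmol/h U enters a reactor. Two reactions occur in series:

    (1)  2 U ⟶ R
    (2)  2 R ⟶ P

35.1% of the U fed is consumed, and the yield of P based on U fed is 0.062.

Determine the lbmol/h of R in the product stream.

26.4 lbmol/h

Conversion of U: U consumed = 2ξ₁ = 0.351 × 512 → ξ₁ = 89.86 lbmol/h.
Yield of P: 1ξ₂ / 512 = 0.062 → ξ₂ = 31.74 lbmol/h.
Outlet amounts (n = n₀ + Σ ν·ξ):
  U: 512 − 2(89.86) = 332.3
  R: 0 + 1(89.86) − 2(31.74) = 26.37
  P: 0 + 1(31.74) = 31.74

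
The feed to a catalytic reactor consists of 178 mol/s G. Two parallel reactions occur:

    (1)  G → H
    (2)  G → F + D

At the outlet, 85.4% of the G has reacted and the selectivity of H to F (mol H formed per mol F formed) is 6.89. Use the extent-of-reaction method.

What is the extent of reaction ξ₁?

ξ₁ = 133 mol/s

Conversion of G: G consumed = 0.854 × 178 = 152 mol/s = 1ξ₁ + 1ξ₂.
Selectivity: 1ξ₁ / (1ξ₂) = 6.89 → ξ₁ = 6.89 ξ₂.
Substitute: (1·6.89 + 1) ξ₂ = 152 → ξ₂ = 19.27 mol/s, ξ₁ = 132.7 mol/s.
Outlet amounts (n = n₀ + Σ ν·ξ):
  G: 178 − 1(132.7) − 1(19.27) = 25.99
  H: 0 + 1(132.7) = 132.7
  F: 0 + 1(19.27) = 19.27
  D: 0 + 1(19.27) = 19.27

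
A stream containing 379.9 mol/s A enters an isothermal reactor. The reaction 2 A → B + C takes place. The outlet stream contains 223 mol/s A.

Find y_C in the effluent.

0.207

For A: n = n₀ − 2ξ → 223 = 379.9 − 2ξ, giving ξ = 78.45 mol/s.
Outlet amounts (n = n₀ + ν ξ):
  A: 379.9 − 2(78.45) = 223
  B: 0 + 1(78.45) = 78.45
  C: 0 + 1(78.45) = 78.45
Total out = 379.9 mol/s; y_C = 78.45 / 379.9 = 0.2065.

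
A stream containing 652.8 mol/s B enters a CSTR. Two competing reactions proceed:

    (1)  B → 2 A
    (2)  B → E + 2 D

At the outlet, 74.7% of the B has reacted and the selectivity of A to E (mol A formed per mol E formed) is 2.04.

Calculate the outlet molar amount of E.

241 mol/s

Conversion of B: B consumed = 0.747 × 652.8 = 487.6 mol/s = 1ξ₁ + 1ξ₂.
Selectivity: 2ξ₁ / (1ξ₂) = 2.04 → ξ₁ = 1.02 ξ₂.
Substitute: (1·1.02 + 1) ξ₂ = 487.6 → ξ₂ = 241.4 mol/s, ξ₁ = 246.2 mol/s.
Outlet amounts (n = n₀ + Σ ν·ξ):
  B: 652.8 − 1(246.2) − 1(241.4) = 165.2
  A: 0 + 2(246.2) = 492.5
  E: 0 + 1(241.4) = 241.4
  D: 0 + 2(241.4) = 482.8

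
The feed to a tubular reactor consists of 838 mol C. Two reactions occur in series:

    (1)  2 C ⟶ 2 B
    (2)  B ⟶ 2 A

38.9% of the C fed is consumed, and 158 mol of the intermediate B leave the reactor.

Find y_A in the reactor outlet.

Conversion of C: C consumed = 2ξ₁ = 0.389 × 838 → ξ₁ = 163 mol.
B balance: n_B = 0 + 2ξ₁ − 1ξ₂ = 158 → ξ₂ = (2·163 − 158)/1 = 168 mol.
Outlet amounts (n = n₀ + Σ ν·ξ):
  C: 838 − 2(163) = 512
  B: 0 + 2(163) − 1(168) = 158
  A: 0 + 2(168) = 336
Total out = 1006 mol; y_A = 336 / 1006 = 0.334.

0.334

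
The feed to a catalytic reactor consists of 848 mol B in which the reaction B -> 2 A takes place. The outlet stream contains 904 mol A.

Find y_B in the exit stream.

For A: n = n₀ + 2ξ → 904 = 0 + 2ξ, giving ξ = 452 mol.
Outlet amounts (n = n₀ + ν ξ):
  B: 848 − 1(452) = 396
  A: 0 + 2(452) = 904
Total out = 1300 mol; y_B = 396 / 1300 = 0.3046.

0.305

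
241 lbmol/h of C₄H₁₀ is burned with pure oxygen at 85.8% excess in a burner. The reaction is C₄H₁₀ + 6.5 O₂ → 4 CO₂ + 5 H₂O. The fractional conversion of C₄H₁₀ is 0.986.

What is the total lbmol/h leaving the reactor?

Stoichiometric O₂ = 6.5 × 241 = 1566 lbmol/h; O₂ fed = 1566 × 1.858 = 2911 lbmol/h.
Fuel reacted = 0.986 × 241 → ξ = 237.6 lbmol/h.
Outlet (n = n₀ + ν ξ):
  C₄H₁₀: 241 − 1(237.6) = 3.374
  O₂: 2911 − 6.5(237.6) = 1366
  CO₂: 0 + 4(237.6) = 950.5
  H₂O: 0 + 5(237.6) = 1188
Total out = 3.374 + 1366 + 950.5 + 1188 = 3508 lbmol/h.

3510 lbmol/h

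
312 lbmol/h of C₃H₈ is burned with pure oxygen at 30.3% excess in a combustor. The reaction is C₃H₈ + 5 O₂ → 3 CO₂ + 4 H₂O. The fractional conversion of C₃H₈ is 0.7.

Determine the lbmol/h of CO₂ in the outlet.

655 lbmol/h

Stoichiometric O₂ = 5 × 312 = 1560 lbmol/h; O₂ fed = 1560 × 1.303 = 2033 lbmol/h.
Fuel reacted = 0.7 × 312 → ξ = 218.4 lbmol/h.
Outlet (n = n₀ + ν ξ):
  C₃H₈: 312 − 1(218.4) = 93.6
  O₂: 2033 − 5(218.4) = 940.7
  CO₂: 0 + 3(218.4) = 655.2
  H₂O: 0 + 4(218.4) = 873.6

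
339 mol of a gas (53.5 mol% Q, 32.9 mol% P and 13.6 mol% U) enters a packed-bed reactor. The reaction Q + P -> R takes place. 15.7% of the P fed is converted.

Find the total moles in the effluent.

P reacted = 0.157 × 111.5 = 17.51 mol; ν_P = −1, so ξ = 17.51/1 = 17.51 mol.
Outlet amounts (n = n₀ + ν ξ):
  Q: 181.4 − 1(17.51) = 163.9
  P: 111.5 − 1(17.51) = 94.02
  R: 0 + 1(17.51) = 17.51
  U: 46.1 (inert)
Total out = 163.9 + 94.02 + 17.51 + 46.1 = 321.5 mol.

321 mol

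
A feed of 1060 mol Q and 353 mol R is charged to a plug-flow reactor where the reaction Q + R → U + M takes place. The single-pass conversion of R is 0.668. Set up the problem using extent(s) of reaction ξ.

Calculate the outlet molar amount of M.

236 mol

R reacted = 0.668 × 353 = 235.8 mol; ν_R = −1, so ξ = 235.8/1 = 235.8 mol.
Outlet amounts (n = n₀ + ν ξ):
  Q: 1060 − 1(235.8) = 824.2
  R: 353 − 1(235.8) = 117.2
  U: 0 + 1(235.8) = 235.8
  M: 0 + 1(235.8) = 235.8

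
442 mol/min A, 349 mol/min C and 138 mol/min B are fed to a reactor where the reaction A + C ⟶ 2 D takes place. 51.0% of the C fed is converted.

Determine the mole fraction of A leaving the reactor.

C reacted = 0.51 × 349 = 178 mol/min; ν_C = −1, so ξ = 178/1 = 178 mol/min.
Outlet amounts (n = n₀ + ν ξ):
  A: 442 − 1(178) = 264
  C: 349 − 1(178) = 171
  D: 0 + 2(178) = 356
  B: 138 (inert)
Total out = 929 mol/min; y_A = 264 / 929 = 0.2842.

0.284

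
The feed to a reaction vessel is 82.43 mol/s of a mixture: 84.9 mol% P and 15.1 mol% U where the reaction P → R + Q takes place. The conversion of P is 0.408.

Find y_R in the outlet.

0.257

P reacted = 0.408 × 69.98 = 28.55 mol/s; ν_P = −1, so ξ = 28.55/1 = 28.55 mol/s.
Outlet amounts (n = n₀ + ν ξ):
  P: 69.98 − 1(28.55) = 41.43
  R: 0 + 1(28.55) = 28.55
  Q: 0 + 1(28.55) = 28.55
  U: 12.45 (inert)
Total out = 111 mol/s; y_R = 28.55 / 111 = 0.2573.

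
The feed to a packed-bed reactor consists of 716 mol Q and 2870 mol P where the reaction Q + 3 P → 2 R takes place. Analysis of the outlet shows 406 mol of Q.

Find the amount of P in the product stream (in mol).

For Q: n = n₀ − 1ξ → 406 = 716 − 1ξ, giving ξ = 310 mol.
Outlet amounts (n = n₀ + ν ξ):
  Q: 716 − 1(310) = 406
  P: 2870 − 3(310) = 1940
  R: 0 + 2(310) = 620

1940 mol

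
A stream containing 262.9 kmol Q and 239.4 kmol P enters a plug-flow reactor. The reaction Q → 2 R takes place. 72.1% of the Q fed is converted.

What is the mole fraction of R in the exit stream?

Q reacted = 0.721 × 262.9 = 189.6 kmol; ν_Q = −1, so ξ = 189.6/1 = 189.6 kmol.
Outlet amounts (n = n₀ + ν ξ):
  Q: 262.9 − 1(189.6) = 73.35
  R: 0 + 2(189.6) = 379.1
  P: 239.4 (inert)
Total out = 691.9 kmol; y_R = 379.1 / 691.9 = 0.548.

0.548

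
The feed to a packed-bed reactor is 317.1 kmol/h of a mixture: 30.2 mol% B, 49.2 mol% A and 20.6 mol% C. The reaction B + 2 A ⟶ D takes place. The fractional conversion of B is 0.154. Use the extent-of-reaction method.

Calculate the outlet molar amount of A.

B reacted = 0.154 × 95.76 = 14.75 kmol/h; ν_B = −1, so ξ = 14.75/1 = 14.75 kmol/h.
Outlet amounts (n = n₀ + ν ξ):
  B: 95.76 − 1(14.75) = 81.02
  A: 156 − 2(14.75) = 126.5
  D: 0 + 1(14.75) = 14.75
  C: 65.32 (inert)

127 kmol/h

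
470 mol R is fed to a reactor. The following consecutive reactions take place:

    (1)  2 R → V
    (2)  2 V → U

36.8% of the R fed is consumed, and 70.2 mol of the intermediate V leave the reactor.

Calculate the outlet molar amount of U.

8.14 mol

Conversion of R: R consumed = 2ξ₁ = 0.368 × 470 → ξ₁ = 86.48 mol.
V balance: n_V = 0 + 1ξ₁ − 2ξ₂ = 70.2 → ξ₂ = (1·86.48 − 70.2)/2 = 8.14 mol.
Outlet amounts (n = n₀ + Σ ν·ξ):
  R: 470 − 2(86.48) = 297
  V: 0 + 1(86.48) − 2(8.14) = 70.2
  U: 0 + 1(8.14) = 8.14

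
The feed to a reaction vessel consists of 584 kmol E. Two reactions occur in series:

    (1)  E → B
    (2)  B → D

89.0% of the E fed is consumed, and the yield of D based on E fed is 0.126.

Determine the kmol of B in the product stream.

446 kmol

Conversion of E: E consumed = 1ξ₁ = 0.89 × 584 → ξ₁ = 519.8 kmol.
Yield of D: 1ξ₂ / 584 = 0.126 → ξ₂ = 73.58 kmol.
Outlet amounts (n = n₀ + Σ ν·ξ):
  E: 584 − 1(519.8) = 64.24
  B: 0 + 1(519.8) − 1(73.58) = 446.2
  D: 0 + 1(73.58) = 73.58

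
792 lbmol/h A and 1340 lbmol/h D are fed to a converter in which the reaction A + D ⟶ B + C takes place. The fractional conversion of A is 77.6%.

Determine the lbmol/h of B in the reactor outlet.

615 lbmol/h

A reacted = 0.776 × 792 = 614.6 lbmol/h; ν_A = −1, so ξ = 614.6/1 = 614.6 lbmol/h.
Outlet amounts (n = n₀ + ν ξ):
  A: 792 − 1(614.6) = 177.4
  D: 1340 − 1(614.6) = 725.4
  B: 0 + 1(614.6) = 614.6
  C: 0 + 1(614.6) = 614.6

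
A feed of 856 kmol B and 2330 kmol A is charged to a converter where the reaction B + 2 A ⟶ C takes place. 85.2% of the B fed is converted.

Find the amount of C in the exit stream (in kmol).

729 kmol

B reacted = 0.852 × 856 = 729.3 kmol; ν_B = −1, so ξ = 729.3/1 = 729.3 kmol.
Outlet amounts (n = n₀ + ν ξ):
  B: 856 − 1(729.3) = 126.7
  A: 2330 − 2(729.3) = 871.4
  C: 0 + 1(729.3) = 729.3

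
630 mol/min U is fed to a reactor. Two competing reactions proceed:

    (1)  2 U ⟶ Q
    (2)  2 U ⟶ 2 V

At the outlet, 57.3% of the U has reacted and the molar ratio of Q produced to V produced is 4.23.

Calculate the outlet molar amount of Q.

Conversion of U: U consumed = 0.573 × 630 = 361 mol/min = 2ξ₁ + 2ξ₂.
Selectivity: 1ξ₁ / (2ξ₂) = 4.23 → ξ₁ = 8.46 ξ₂.
Substitute: (2·8.46 + 2) ξ₂ = 361 → ξ₂ = 19.08 mol/min, ξ₁ = 161.4 mol/min.
Outlet amounts (n = n₀ + Σ ν·ξ):
  U: 630 − 2(161.4) − 2(19.08) = 269
  Q: 0 + 1(161.4) = 161.4
  V: 0 + 2(19.08) = 38.16

161 mol/min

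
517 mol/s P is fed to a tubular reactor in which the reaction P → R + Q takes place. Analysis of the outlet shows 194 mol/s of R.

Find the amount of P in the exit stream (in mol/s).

323 mol/s

For R: n = n₀ + 1ξ → 194 = 0 + 1ξ, giving ξ = 194 mol/s.
Outlet amounts (n = n₀ + ν ξ):
  P: 517 − 1(194) = 323
  R: 0 + 1(194) = 194
  Q: 0 + 1(194) = 194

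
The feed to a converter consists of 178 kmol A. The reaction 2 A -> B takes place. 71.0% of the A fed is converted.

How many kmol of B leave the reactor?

63.2 kmol

A reacted = 0.71 × 178 = 126.4 kmol; ν_A = −2, so ξ = 126.4/2 = 63.19 kmol.
Outlet amounts (n = n₀ + ν ξ):
  A: 178 − 2(63.19) = 51.62
  B: 0 + 1(63.19) = 63.19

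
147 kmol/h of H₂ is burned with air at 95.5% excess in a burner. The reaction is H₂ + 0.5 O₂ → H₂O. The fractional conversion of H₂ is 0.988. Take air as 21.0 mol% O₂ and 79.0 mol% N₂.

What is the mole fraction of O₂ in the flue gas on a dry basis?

Stoichiometric O₂ = 0.5 × 147 = 73.5 kmol/h; O₂ fed = 73.5 × 1.955 = 143.7 kmol/h.
N₂ fed = 143.7 × 79/21 = 540.6 kmol/h.
Fuel reacted = 0.988 × 147 → ξ = 145.2 kmol/h.
Outlet (n = n₀ + ν ξ):
  H₂: 147 − 1(145.2) = 1.764
  O₂: 143.7 − 0.5(145.2) = 71.07
  N₂: 540.6 (inert)
  H₂O: 0 + 1(145.2) = 145.2
Dry total = 613.4 kmol/h; y_O₂ (dry) = 71.07 / 613.4 = 0.1159.

0.116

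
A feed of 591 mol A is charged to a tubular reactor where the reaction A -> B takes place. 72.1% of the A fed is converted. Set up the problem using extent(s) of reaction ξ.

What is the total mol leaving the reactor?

591 mol

A reacted = 0.721 × 591 = 426.1 mol; ν_A = −1, so ξ = 426.1/1 = 426.1 mol.
Outlet amounts (n = n₀ + ν ξ):
  A: 591 − 1(426.1) = 164.9
  B: 0 + 1(426.1) = 426.1
Total out = 164.9 + 426.1 = 591 mol.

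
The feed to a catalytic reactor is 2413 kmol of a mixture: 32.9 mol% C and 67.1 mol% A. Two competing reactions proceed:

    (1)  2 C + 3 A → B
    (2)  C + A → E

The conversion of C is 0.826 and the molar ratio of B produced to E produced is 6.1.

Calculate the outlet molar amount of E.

49.7 kmol

Conversion of C: C consumed = 0.826 × 793.9 = 655.7 kmol = 2ξ₁ + 1ξ₂.
Selectivity: 1ξ₁ / (1ξ₂) = 6.1 → ξ₁ = 6.1 ξ₂.
Substitute: (2·6.1 + 1) ξ₂ = 655.7 → ξ₂ = 49.68 kmol, ξ₁ = 303 kmol.
Outlet amounts (n = n₀ + Σ ν·ξ):
  C: 793.9 − 2(303) − 1(49.68) = 138.1
  A: 1619 − 3(303) − 1(49.68) = 660.3
  B: 0 + 1(303) = 303
  E: 0 + 1(49.68) = 49.68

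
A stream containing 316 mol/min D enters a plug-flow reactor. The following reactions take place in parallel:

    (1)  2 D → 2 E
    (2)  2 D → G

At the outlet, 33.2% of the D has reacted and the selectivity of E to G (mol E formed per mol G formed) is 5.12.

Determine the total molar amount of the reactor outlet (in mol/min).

301 mol/min

Conversion of D: D consumed = 0.332 × 316 = 104.9 mol/min = 2ξ₁ + 2ξ₂.
Selectivity: 2ξ₁ / (1ξ₂) = 5.12 → ξ₁ = 2.56 ξ₂.
Substitute: (2·2.56 + 2) ξ₂ = 104.9 → ξ₂ = 14.73 mol/min, ξ₁ = 37.72 mol/min.
Outlet amounts (n = n₀ + Σ ν·ξ):
  D: 316 − 2(37.72) − 2(14.73) = 211.1
  E: 0 + 2(37.72) = 75.44
  G: 0 + 1(14.73) = 14.73
Total out = 211.1 + 75.44 + 14.73 = 301.3 mol/min.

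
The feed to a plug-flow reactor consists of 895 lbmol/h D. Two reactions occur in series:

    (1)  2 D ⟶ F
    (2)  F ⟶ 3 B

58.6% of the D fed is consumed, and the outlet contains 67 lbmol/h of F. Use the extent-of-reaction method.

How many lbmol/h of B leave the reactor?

Conversion of D: D consumed = 2ξ₁ = 0.586 × 895 → ξ₁ = 262.2 lbmol/h.
F balance: n_F = 0 + 1ξ₁ − 1ξ₂ = 67 → ξ₂ = (1·262.2 − 67)/1 = 195.2 lbmol/h.
Outlet amounts (n = n₀ + Σ ν·ξ):
  D: 895 − 2(262.2) = 370.5
  F: 0 + 1(262.2) − 1(195.2) = 67
  B: 0 + 3(195.2) = 585.7

586 lbmol/h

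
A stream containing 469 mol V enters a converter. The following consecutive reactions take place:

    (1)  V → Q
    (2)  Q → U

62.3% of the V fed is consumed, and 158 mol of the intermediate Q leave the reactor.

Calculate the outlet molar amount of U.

134 mol

Conversion of V: V consumed = 1ξ₁ = 0.623 × 469 → ξ₁ = 292.2 mol.
Q balance: n_Q = 0 + 1ξ₁ − 1ξ₂ = 158 → ξ₂ = (1·292.2 − 158)/1 = 134.2 mol.
Outlet amounts (n = n₀ + Σ ν·ξ):
  V: 469 − 1(292.2) = 176.8
  Q: 0 + 1(292.2) − 1(134.2) = 158
  U: 0 + 1(134.2) = 134.2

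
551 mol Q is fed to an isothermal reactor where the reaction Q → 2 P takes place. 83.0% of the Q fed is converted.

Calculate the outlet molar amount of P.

915 mol

Q reacted = 0.83 × 551 = 457.3 mol; ν_Q = −1, so ξ = 457.3/1 = 457.3 mol.
Outlet amounts (n = n₀ + ν ξ):
  Q: 551 − 1(457.3) = 93.67
  P: 0 + 2(457.3) = 914.7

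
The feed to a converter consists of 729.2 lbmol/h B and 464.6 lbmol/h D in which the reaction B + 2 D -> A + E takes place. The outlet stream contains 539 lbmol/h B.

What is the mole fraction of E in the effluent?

0.19

For B: n = n₀ − 1ξ → 539 = 729.2 − 1ξ, giving ξ = 190.2 lbmol/h.
Outlet amounts (n = n₀ + ν ξ):
  B: 729.2 − 1(190.2) = 539
  D: 464.6 − 2(190.2) = 84.2
  A: 0 + 1(190.2) = 190.2
  E: 0 + 1(190.2) = 190.2
Total out = 1004 lbmol/h; y_E = 190.2 / 1004 = 0.1895.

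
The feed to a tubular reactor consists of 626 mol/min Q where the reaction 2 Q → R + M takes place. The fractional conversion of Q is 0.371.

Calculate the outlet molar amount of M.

116 mol/min

Q reacted = 0.371 × 626 = 232.2 mol/min; ν_Q = −2, so ξ = 232.2/2 = 116.1 mol/min.
Outlet amounts (n = n₀ + ν ξ):
  Q: 626 − 2(116.1) = 393.8
  R: 0 + 1(116.1) = 116.1
  M: 0 + 1(116.1) = 116.1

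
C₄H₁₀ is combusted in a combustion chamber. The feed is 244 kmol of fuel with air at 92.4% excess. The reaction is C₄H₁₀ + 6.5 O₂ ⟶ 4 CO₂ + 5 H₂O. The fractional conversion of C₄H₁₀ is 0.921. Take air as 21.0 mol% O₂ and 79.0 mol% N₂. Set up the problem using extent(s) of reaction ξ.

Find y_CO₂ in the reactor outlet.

0.0595

Stoichiometric O₂ = 6.5 × 244 = 1586 kmol; O₂ fed = 1586 × 1.924 = 3051 kmol.
N₂ fed = 3051 × 79/21 = 11480 kmol.
Fuel reacted = 0.921 × 244 → ξ = 224.7 kmol.
Outlet (n = n₀ + ν ξ):
  C₄H₁₀: 244 − 1(224.7) = 19.28
  O₂: 3051 − 6.5(224.7) = 1591
  N₂: 11480 (inert)
  CO₂: 0 + 4(224.7) = 898.9
  H₂O: 0 + 5(224.7) = 1124
Total out = 15110 kmol; y_CO₂ = 898.9 / 15110 = 0.05948.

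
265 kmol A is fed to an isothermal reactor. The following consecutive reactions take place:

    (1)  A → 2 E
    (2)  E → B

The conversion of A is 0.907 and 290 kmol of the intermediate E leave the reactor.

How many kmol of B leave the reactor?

Conversion of A: A consumed = 1ξ₁ = 0.907 × 265 → ξ₁ = 240.4 kmol.
E balance: n_E = 0 + 2ξ₁ − 1ξ₂ = 290 → ξ₂ = (2·240.4 − 290)/1 = 190.7 kmol.
Outlet amounts (n = n₀ + Σ ν·ξ):
  A: 265 − 1(240.4) = 24.64
  E: 0 + 2(240.4) − 1(190.7) = 290
  B: 0 + 1(190.7) = 190.7

191 kmol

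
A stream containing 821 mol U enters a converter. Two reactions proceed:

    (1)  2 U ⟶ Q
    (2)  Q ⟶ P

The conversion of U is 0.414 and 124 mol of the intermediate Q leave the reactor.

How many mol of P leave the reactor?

Conversion of U: U consumed = 2ξ₁ = 0.414 × 821 → ξ₁ = 169.9 mol.
Q balance: n_Q = 0 + 1ξ₁ − 1ξ₂ = 124 → ξ₂ = (1·169.9 − 124)/1 = 45.95 mol.
Outlet amounts (n = n₀ + Σ ν·ξ):
  U: 821 − 2(169.9) = 481.1
  Q: 0 + 1(169.9) − 1(45.95) = 124
  P: 0 + 1(45.95) = 45.95

45.9 mol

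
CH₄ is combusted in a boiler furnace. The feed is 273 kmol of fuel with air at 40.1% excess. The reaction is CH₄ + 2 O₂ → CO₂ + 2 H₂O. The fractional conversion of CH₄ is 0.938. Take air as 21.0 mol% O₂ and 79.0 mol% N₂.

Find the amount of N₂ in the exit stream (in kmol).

2880 kmol

Stoichiometric O₂ = 2 × 273 = 546 kmol; O₂ fed = 546 × 1.401 = 764.9 kmol.
N₂ fed = 764.9 × 79/21 = 2878 kmol.
Fuel reacted = 0.938 × 273 → ξ = 256.1 kmol.
Outlet (n = n₀ + ν ξ):
  CH₄: 273 − 1(256.1) = 16.93
  O₂: 764.9 − 2(256.1) = 252.8
  N₂: 2878 (inert)
  CO₂: 0 + 1(256.1) = 256.1
  H₂O: 0 + 2(256.1) = 512.1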